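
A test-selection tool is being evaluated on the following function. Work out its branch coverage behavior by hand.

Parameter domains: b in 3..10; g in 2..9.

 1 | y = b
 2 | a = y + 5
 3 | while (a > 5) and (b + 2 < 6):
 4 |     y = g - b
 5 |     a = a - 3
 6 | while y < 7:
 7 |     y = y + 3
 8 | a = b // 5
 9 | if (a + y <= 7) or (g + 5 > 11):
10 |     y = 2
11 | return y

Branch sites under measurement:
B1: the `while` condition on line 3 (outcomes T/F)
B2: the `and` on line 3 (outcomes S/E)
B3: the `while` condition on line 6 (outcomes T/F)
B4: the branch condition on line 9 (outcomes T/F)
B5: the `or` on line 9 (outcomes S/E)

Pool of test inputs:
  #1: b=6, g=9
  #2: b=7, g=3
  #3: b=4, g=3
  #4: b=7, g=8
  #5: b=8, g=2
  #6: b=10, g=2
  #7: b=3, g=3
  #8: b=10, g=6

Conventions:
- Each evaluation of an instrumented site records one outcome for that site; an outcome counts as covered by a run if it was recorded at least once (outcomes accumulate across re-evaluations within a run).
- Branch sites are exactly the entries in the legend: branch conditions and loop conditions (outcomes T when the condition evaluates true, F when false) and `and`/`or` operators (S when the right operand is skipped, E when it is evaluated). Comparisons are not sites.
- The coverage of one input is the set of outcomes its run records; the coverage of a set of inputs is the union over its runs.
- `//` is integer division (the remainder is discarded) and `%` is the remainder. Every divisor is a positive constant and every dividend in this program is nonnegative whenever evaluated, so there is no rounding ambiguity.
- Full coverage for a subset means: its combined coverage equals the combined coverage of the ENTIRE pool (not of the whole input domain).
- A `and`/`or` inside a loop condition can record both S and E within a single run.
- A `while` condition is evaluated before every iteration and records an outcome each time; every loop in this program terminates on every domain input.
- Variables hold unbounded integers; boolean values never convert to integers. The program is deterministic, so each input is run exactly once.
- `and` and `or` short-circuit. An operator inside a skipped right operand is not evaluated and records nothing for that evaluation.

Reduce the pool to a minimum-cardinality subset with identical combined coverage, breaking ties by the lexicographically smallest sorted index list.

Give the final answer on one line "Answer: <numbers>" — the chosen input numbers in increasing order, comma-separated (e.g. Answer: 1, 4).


input #1 (b=6, g=9): covers B1=F, B2=E, B3=T, B3=F, B4=T, B5=E
input #2 (b=7, g=3): covers B1=F, B2=E, B3=F, B4=F, B5=E
input #3 (b=4, g=3): covers B1=F, B2=E, B3=T, B3=F, B4=T, B5=S
input #4 (b=7, g=8): covers B1=F, B2=E, B3=F, B4=T, B5=E
input #5 (b=8, g=2): covers B1=F, B2=E, B3=F, B4=F, B5=E
input #6 (b=10, g=2): covers B1=F, B2=E, B3=F, B4=F, B5=E
input #7 (b=3, g=3): covers B1=T, B1=F, B2=S, B2=E, B3=T, B3=F, B4=F, B5=E
input #8 (b=10, g=6): covers B1=F, B2=E, B3=F, B4=F, B5=E
union over all inputs: B1=T, B1=F, B2=S, B2=E, B3=T, B3=F, B4=T, B4=F, B5=S, B5=E (10 outcomes)
every size-1 subset falls short of the 10 outcomes (best: 8/10)
the canonical winner is {3, 7}: size 2, full 10-outcome coverage, earliest index list among size-2 covers
Answer: 3, 7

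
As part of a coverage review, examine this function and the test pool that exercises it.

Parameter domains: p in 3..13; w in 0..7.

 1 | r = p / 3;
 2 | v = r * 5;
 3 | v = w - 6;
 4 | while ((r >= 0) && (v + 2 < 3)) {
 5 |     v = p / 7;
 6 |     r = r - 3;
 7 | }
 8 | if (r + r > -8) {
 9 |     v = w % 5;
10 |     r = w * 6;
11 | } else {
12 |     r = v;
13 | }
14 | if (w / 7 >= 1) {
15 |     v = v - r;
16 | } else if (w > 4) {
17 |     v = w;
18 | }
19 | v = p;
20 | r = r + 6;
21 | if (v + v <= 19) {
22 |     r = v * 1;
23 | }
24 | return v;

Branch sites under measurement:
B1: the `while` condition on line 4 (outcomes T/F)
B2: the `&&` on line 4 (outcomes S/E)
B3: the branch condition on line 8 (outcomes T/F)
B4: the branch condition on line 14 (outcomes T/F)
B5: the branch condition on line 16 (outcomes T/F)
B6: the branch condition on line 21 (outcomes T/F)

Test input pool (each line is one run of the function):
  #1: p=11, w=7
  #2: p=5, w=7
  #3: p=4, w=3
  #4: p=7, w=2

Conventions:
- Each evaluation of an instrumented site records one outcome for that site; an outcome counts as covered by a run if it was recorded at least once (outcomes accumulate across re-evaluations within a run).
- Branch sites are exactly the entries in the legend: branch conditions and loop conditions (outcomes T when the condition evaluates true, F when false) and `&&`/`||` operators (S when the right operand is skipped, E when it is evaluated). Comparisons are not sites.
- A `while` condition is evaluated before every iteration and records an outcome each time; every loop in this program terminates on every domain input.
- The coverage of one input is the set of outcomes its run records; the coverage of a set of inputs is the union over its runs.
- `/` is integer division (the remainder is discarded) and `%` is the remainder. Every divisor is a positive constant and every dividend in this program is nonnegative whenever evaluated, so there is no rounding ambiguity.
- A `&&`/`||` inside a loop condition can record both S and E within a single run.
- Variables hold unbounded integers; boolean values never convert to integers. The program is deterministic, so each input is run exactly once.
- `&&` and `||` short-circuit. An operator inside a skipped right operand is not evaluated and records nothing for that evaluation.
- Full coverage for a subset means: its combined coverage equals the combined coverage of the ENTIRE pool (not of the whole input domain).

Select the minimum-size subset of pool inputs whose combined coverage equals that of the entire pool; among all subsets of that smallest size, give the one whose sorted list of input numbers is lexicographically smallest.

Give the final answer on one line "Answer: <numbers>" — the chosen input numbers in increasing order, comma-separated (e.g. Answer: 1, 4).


input #1 (p=11, w=7): covers B1=F, B2=E, B3=T, B4=T, B6=F
input #2 (p=5, w=7): covers B1=F, B2=E, B3=T, B4=T, B6=T
input #3 (p=4, w=3): covers B1=T, B1=F, B2=S, B2=E, B3=T, B4=F, B5=F, B6=T
input #4 (p=7, w=2): covers B1=T, B1=F, B2=S, B2=E, B3=T, B4=F, B5=F, B6=T
the full pool covers 10 outcomes: B1=T, B1=F, B2=S, B2=E, B3=T, B4=T, B4=F, B5=F, B6=T, B6=F
size 1 is not enough: best union over all size-1 subsets is 8/10
at size 2, {1, 3} reaches all 10 outcomes; every lexicographically earlier size-2 subset fails
Answer: 1, 3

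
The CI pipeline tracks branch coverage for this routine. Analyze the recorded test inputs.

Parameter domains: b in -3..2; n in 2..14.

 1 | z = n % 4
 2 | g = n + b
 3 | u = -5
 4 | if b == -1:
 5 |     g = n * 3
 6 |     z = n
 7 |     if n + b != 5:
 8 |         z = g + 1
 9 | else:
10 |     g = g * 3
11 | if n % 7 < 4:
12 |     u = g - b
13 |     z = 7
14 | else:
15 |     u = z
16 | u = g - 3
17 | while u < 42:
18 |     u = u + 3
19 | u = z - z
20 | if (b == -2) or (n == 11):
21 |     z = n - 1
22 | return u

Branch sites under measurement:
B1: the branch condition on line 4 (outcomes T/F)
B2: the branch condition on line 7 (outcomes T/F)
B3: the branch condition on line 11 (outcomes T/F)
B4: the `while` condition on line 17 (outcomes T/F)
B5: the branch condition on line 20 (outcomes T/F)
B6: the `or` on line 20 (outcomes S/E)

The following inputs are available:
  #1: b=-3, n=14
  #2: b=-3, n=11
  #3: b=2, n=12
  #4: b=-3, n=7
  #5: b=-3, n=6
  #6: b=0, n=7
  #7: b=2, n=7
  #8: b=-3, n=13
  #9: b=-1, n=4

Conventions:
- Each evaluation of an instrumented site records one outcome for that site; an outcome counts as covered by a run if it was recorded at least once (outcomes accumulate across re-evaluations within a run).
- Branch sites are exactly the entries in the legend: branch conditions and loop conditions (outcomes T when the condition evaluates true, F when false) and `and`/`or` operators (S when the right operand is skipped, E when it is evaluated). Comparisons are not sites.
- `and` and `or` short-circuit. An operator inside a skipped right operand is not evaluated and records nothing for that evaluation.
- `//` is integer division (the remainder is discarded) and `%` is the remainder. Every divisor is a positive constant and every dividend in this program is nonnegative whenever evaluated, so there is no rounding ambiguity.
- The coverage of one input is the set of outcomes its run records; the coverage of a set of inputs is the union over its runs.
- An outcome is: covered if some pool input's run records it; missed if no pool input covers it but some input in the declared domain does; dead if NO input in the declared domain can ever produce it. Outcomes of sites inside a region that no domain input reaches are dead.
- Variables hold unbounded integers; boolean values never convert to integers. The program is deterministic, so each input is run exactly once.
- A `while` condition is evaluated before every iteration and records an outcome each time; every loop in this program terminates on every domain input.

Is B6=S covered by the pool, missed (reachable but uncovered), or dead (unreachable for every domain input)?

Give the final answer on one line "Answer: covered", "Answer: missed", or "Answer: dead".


no pool input records B6=S
but domain input (b=-2, n=2) does record it -> reachable, so missed
Answer: missed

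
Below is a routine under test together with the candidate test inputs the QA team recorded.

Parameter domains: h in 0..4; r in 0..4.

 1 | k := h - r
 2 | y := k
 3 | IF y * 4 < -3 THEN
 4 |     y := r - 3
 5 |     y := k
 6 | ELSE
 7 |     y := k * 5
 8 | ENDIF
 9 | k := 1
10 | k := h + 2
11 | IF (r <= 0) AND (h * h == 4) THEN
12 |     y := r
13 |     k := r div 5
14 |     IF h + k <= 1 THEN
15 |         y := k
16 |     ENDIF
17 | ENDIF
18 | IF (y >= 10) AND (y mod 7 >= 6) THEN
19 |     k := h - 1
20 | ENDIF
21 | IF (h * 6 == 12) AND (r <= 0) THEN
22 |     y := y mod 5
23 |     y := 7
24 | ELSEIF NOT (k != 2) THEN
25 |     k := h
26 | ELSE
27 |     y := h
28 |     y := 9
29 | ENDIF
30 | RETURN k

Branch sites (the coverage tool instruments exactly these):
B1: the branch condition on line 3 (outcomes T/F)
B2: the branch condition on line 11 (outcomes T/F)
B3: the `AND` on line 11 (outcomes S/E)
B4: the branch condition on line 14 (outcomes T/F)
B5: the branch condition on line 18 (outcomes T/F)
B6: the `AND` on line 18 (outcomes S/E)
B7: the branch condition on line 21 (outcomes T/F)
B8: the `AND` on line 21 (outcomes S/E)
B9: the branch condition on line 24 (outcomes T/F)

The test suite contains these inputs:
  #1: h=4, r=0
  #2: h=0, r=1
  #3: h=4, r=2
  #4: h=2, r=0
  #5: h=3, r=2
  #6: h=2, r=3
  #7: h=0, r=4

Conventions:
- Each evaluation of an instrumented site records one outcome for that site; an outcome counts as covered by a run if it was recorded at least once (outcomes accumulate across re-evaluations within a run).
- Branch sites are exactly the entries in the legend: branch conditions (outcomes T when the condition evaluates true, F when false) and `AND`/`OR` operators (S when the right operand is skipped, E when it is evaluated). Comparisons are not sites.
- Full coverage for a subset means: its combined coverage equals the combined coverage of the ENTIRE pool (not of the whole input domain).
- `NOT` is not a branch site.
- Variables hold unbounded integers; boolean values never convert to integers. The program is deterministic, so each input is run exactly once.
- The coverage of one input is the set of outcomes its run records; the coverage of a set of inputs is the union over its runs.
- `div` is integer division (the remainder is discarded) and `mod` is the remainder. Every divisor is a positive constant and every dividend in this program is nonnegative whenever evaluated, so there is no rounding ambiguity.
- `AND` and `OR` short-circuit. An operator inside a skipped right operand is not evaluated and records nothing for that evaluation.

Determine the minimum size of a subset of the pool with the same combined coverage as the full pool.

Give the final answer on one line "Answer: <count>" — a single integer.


test 1 (h=4, r=0) fires B1->F, B3->E, B2->F, B6->E, B5->T, B8->S, B7->F, B9->F; hits B1=F, B2=F, B3=E, B5=T, B6=E, B7=F, B8=S, B9=F
test 2 (h=0, r=1) fires B1->T, B3->S, B2->F, B6->S, B5->F, B8->S, B7->F, B9->T; hits B1=T, B2=F, B3=S, B5=F, B6=S, B7=F, B8=S, B9=T
test 3 (h=4, r=2) fires B1->F, B3->S, B2->F, B6->E, B5->F, B8->S, B7->F, B9->F; hits B1=F, B2=F, B3=S, B5=F, B6=E, B7=F, B8=S, B9=F
test 4 (h=2, r=0) fires B1->F, B3->E, B2->T, B4->F, B6->S, B5->F, B8->E, B7->T; hits B1=F, B2=T, B3=E, B4=F, B5=F, B6=S, B7=T, B8=E
test 5 (h=3, r=2) fires B1->F, B3->S, B2->F, B6->S, B5->F, B8->S, B7->F, B9->F; hits B1=F, B2=F, B3=S, B5=F, B6=S, B7=F, B8=S, B9=F
test 6 (h=2, r=3) fires B1->T, B3->S, B2->F, B6->S, B5->F, B8->E, B7->F, B9->F; hits B1=T, B2=F, B3=S, B5=F, B6=S, B7=F, B8=E, B9=F
test 7 (h=0, r=4) fires B1->T, B3->S, B2->F, B6->S, B5->F, B8->S, B7->F, B9->T; hits B1=T, B2=F, B3=S, B5=F, B6=S, B7=F, B8=S, B9=T
union over all inputs: B1=T, B1=F, B2=T, B2=F, B3=S, B3=E, B4=F, B5=T, B5=F, B6=S, B6=E, B7=T, B7=F, B8=S, B8=E, B9=T, B9=F (17 outcomes)
no size-1 subset reaches all 17 outcomes (best union: 8/17)
no size-2 subset reaches all 17 outcomes (best union: 14/17)
inputs {1, 2, 4} (size 3) cover everything; no size-3 subset with a lexicographically smaller index list covers all 17
Answer: 3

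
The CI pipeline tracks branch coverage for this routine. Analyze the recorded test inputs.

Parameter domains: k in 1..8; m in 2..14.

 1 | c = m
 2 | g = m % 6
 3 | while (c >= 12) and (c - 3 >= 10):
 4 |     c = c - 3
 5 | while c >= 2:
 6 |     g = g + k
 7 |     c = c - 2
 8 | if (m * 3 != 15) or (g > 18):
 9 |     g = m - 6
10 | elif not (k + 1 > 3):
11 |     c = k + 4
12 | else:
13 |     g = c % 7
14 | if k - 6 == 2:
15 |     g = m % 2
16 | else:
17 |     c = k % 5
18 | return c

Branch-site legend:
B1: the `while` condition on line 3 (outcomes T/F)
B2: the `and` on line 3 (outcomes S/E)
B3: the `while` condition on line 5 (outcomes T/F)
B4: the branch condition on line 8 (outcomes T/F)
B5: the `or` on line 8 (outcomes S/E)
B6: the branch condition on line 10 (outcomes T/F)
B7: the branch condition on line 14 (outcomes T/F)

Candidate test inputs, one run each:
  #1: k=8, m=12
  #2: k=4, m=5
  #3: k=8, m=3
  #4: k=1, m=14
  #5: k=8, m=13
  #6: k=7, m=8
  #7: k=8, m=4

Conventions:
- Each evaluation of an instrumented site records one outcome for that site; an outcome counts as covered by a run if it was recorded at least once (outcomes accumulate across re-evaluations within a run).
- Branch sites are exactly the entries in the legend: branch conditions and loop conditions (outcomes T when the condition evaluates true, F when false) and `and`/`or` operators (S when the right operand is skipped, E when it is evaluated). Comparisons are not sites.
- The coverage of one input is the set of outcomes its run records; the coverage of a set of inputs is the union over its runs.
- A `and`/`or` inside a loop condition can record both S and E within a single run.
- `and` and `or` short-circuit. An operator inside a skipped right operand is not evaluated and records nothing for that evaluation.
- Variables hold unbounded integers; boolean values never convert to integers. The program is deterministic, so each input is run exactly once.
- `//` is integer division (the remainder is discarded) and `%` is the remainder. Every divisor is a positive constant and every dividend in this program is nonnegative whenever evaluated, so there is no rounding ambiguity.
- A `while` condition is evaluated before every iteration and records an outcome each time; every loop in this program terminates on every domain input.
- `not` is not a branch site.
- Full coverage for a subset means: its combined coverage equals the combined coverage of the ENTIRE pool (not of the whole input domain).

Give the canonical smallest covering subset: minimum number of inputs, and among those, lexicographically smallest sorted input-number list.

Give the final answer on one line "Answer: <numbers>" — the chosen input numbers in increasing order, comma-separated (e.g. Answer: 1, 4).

test 1 (k=8, m=12) fires B2->E, B1->F, B3->T, B3->T, B3->T, B3->T, B3->T, B3->T, B3->F, B5->S, B4->T, B7->T; hits B1=F, B2=E, B3=T, B3=F, B4=T, B5=S, B7=T
test 2 (k=4, m=5) fires B2->S, B1->F, B3->T, B3->T, B3->F, B5->E, B4->F, B6->F, B7->F; hits B1=F, B2=S, B3=T, B3=F, B4=F, B5=E, B6=F, B7=F
test 3 (k=8, m=3) fires B2->S, B1->F, B3->T, B3->F, B5->S, B4->T, B7->T; hits B1=F, B2=S, B3=T, B3=F, B4=T, B5=S, B7=T
test 4 (k=1, m=14) fires B2->E, B1->T, B2->S, B1->F, B3->T, B3->T, B3->T, B3->T, B3->T, B3->F, B5->S, B4->T, B7->F; hits B1=T, B1=F, B2=S, B2=E, B3=T, B3=F, B4=T, B5=S, B7=F
test 5 (k=8, m=13) fires B2->E, B1->T, B2->S, B1->F, B3->T, B3->T, B3->T, B3->T, B3->T, B3->F, B5->S, B4->T, B7->T; hits B1=T, B1=F, B2=S, B2=E, B3=T, B3=F, B4=T, B5=S, B7=T
test 6 (k=7, m=8) fires B2->S, B1->F, B3->T, B3->T, B3->T, B3->T, B3->F, B5->S, B4->T, B7->F; hits B1=F, B2=S, B3=T, B3=F, B4=T, B5=S, B7=F
test 7 (k=8, m=4) fires B2->S, B1->F, B3->T, B3->T, B3->F, B5->S, B4->T, B7->T; hits B1=F, B2=S, B3=T, B3=F, B4=T, B5=S, B7=T
together the pool reaches 13 outcomes: B1=T, B1=F, B2=S, B2=E, B3=T, B3=F, B4=T, B4=F, B5=S, B5=E, B6=F, B7=T, B7=F
no size-1 subset reaches all 13 outcomes (best union: 9/13)
size 2: inputs {2, 5} cover all 13 outcomes, and no lexicographically smaller subset of this size does

Answer: 2, 5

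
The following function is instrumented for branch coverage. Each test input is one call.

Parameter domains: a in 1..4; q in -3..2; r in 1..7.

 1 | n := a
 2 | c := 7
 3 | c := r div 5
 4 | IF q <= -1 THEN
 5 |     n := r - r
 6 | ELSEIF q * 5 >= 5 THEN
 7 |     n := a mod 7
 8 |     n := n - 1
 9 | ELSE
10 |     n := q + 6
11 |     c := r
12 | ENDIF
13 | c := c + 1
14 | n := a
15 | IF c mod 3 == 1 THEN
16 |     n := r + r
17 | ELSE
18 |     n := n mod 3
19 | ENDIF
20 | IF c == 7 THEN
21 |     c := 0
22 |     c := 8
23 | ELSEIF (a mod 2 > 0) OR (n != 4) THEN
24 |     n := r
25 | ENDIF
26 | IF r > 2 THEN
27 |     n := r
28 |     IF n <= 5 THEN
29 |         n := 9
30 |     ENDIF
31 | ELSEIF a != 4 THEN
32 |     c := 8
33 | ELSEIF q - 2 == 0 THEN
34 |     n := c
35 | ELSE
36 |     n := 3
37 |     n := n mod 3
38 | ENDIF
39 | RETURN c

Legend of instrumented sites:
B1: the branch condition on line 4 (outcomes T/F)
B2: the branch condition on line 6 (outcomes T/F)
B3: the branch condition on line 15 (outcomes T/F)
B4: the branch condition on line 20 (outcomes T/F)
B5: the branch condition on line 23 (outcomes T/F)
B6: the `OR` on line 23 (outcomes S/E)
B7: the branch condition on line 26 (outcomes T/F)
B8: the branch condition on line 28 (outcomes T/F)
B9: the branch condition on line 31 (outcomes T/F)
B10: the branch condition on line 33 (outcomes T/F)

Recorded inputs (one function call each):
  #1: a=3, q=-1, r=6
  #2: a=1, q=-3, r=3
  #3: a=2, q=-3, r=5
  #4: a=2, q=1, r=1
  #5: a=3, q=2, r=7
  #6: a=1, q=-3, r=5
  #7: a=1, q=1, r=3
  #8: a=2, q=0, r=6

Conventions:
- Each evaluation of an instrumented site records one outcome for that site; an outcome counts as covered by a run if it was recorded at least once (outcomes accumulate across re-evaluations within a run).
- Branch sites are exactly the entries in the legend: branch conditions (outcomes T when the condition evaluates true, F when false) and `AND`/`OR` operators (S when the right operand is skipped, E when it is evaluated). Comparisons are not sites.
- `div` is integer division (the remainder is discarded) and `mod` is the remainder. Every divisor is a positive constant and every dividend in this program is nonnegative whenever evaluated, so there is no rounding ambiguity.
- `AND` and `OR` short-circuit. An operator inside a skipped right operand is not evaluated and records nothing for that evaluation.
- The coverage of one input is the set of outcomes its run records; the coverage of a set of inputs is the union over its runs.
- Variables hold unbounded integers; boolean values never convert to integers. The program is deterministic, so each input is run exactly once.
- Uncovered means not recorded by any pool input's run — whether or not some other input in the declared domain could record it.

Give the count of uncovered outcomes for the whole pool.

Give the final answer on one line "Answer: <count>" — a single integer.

#1 (a=3, q=-1, r=6) -> covered: B1=T, B3=F, B4=F, B5=T, B6=S, B7=T, B8=F
#2 (a=1, q=-3, r=3) -> covered: B1=T, B3=T, B4=F, B5=T, B6=S, B7=T, B8=T
#3 (a=2, q=-3, r=5) -> covered: B1=T, B3=F, B4=F, B5=T, B6=E, B7=T, B8=T
#4 (a=2, q=1, r=1) -> covered: B1=F, B2=T, B3=T, B4=F, B5=T, B6=E, B7=F, B9=T
#5 (a=3, q=2, r=7) -> covered: B1=F, B2=T, B3=F, B4=F, B5=T, B6=S, B7=T, B8=F
#6 (a=1, q=-3, r=5) -> covered: B1=T, B3=F, B4=F, B5=T, B6=S, B7=T, B8=T
#7 (a=1, q=1, r=3) -> covered: B1=F, B2=T, B3=T, B4=F, B5=T, B6=S, B7=T, B8=T
#8 (a=2, q=0, r=6) -> covered: B1=F, B2=F, B3=T, B4=T, B7=T, B8=F
union over the pool: B1=T, B1=F, B2=T, B2=F, B3=T, B3=F, B4=T, B4=F, B5=T, B6=S, B6=E, B7=T, B7=F, B8=T, B8=F, B9=T
uncovered (4 of 20): B5=F, B9=F, B10=T, B10=F

Answer: 4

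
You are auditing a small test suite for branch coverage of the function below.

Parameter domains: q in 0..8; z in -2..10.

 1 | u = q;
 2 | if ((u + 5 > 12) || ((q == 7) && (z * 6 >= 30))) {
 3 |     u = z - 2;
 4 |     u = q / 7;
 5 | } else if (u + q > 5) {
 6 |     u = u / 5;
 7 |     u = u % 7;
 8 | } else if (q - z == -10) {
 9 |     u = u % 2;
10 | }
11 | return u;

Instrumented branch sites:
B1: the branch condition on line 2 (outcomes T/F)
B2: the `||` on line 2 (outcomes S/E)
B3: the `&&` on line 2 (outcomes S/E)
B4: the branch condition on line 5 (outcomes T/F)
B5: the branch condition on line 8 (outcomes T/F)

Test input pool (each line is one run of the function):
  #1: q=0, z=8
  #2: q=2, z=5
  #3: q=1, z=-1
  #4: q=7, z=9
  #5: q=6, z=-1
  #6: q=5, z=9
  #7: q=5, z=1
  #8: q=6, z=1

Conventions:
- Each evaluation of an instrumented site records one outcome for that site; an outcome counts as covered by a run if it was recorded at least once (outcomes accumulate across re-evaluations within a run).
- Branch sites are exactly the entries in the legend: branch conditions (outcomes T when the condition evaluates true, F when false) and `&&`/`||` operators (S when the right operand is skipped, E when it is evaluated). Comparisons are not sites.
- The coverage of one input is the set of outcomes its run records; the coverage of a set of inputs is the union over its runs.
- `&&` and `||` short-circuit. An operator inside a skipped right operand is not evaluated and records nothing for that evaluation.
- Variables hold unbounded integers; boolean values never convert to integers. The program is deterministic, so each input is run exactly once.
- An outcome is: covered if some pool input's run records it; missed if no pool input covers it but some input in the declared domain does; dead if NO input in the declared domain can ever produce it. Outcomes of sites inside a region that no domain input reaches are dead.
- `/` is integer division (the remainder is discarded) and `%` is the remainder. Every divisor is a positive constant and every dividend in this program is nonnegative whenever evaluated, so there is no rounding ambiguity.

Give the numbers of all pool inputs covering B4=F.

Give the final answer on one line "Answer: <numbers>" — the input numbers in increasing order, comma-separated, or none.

input #1 (q=0, z=8): records B4=F
input #2 (q=2, z=5): records B4=F
input #3 (q=1, z=-1): records B4=F
input #4 (q=7, z=9): does not record B4=F
input #5 (q=6, z=-1): does not record B4=F
input #6 (q=5, z=9): does not record B4=F
input #7 (q=5, z=1): does not record B4=F
input #8 (q=6, z=1): does not record B4=F

Answer: 1, 2, 3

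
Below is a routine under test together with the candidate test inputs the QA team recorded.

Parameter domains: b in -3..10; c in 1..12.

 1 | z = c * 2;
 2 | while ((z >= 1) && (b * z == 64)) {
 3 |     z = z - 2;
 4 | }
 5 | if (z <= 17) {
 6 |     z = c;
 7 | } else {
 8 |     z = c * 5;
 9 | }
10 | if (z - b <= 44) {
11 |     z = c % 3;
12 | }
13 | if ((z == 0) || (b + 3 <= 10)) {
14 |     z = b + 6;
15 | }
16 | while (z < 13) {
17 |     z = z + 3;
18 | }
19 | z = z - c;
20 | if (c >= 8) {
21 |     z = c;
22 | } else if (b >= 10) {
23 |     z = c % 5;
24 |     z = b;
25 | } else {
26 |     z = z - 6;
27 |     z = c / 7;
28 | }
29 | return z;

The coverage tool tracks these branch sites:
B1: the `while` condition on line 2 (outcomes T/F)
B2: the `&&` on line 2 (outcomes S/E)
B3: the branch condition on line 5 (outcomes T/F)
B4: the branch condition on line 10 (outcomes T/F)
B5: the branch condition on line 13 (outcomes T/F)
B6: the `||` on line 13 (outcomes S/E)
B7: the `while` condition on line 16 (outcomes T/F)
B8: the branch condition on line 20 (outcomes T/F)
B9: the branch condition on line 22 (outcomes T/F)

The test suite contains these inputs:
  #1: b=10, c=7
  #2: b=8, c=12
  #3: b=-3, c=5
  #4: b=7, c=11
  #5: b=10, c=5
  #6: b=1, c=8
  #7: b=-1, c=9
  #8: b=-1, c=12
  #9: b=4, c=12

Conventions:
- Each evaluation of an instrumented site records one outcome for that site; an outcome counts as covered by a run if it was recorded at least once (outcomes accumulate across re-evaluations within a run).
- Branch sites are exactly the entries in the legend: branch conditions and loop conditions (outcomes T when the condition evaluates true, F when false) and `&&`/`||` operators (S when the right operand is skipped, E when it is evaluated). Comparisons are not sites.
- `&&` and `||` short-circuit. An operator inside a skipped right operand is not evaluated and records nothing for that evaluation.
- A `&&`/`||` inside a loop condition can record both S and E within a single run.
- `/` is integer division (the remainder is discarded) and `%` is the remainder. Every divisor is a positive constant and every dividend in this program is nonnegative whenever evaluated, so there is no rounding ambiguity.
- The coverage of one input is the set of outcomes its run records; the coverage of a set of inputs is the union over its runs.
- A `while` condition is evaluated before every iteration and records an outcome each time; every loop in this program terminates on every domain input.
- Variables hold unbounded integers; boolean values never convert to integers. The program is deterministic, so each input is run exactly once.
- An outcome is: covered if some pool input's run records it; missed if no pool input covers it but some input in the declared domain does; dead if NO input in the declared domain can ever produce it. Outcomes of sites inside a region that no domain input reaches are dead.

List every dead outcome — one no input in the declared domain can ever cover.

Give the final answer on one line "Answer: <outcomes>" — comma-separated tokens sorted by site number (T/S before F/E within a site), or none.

exhaustive pass over the 168-input domain:
  B2=S: never recorded by any domain input -> dead
  reachable outcomes have witnesses, e.g. B1=T (e.g. b=4, c=8), B1=F (e.g. b=-3, c=1), B2=E (e.g. b=-3, c=1), B3=T (e.g. b=-3, c=1)

Answer: B2=S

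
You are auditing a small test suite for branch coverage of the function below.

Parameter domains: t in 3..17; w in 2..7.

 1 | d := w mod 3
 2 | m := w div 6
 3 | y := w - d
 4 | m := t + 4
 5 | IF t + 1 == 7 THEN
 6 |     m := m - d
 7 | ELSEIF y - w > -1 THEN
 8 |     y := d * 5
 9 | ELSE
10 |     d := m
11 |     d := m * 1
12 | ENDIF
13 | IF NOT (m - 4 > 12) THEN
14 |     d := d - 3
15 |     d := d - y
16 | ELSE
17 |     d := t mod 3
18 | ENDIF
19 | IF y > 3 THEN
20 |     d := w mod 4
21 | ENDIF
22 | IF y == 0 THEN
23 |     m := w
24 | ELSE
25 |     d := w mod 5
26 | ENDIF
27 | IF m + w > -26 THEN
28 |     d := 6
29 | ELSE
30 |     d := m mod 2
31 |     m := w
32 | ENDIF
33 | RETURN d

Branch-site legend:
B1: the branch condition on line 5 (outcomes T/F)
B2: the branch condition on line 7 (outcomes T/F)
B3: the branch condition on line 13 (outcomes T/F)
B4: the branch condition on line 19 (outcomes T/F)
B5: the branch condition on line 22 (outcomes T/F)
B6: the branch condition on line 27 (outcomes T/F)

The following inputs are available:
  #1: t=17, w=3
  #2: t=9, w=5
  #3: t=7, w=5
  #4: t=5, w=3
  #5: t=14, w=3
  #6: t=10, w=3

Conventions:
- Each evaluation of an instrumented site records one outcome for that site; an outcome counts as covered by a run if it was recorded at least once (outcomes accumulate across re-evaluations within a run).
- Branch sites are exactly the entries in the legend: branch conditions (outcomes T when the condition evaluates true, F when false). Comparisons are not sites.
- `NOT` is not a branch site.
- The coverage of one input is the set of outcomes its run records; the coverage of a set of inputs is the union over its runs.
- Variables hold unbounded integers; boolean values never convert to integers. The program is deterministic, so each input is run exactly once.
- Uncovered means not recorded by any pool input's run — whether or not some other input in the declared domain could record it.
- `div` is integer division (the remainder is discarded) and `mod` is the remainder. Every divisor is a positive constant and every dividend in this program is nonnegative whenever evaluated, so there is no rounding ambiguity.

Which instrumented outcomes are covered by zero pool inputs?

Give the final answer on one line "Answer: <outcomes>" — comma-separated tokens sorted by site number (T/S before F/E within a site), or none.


test 1 (t=17, w=3) hits B1=F, B2=T, B3=F, B4=F, B5=T, B6=T
test 2 (t=9, w=5) hits B1=F, B2=F, B3=T, B4=F, B5=F, B6=T
test 3 (t=7, w=5) hits B1=F, B2=F, B3=T, B4=F, B5=F, B6=T
test 4 (t=5, w=3) hits B1=F, B2=T, B3=T, B4=F, B5=T, B6=T
test 5 (t=14, w=3) hits B1=F, B2=T, B3=F, B4=F, B5=T, B6=T
test 6 (t=10, w=3) hits B1=F, B2=T, B3=T, B4=F, B5=T, B6=T
union over the pool: B1=F, B2=T, B2=F, B3=T, B3=F, B4=F, B5=T, B5=F, B6=T
uncovered (3 of 12): B1=T, B4=T, B6=F
Answer: B1=T, B4=T, B6=F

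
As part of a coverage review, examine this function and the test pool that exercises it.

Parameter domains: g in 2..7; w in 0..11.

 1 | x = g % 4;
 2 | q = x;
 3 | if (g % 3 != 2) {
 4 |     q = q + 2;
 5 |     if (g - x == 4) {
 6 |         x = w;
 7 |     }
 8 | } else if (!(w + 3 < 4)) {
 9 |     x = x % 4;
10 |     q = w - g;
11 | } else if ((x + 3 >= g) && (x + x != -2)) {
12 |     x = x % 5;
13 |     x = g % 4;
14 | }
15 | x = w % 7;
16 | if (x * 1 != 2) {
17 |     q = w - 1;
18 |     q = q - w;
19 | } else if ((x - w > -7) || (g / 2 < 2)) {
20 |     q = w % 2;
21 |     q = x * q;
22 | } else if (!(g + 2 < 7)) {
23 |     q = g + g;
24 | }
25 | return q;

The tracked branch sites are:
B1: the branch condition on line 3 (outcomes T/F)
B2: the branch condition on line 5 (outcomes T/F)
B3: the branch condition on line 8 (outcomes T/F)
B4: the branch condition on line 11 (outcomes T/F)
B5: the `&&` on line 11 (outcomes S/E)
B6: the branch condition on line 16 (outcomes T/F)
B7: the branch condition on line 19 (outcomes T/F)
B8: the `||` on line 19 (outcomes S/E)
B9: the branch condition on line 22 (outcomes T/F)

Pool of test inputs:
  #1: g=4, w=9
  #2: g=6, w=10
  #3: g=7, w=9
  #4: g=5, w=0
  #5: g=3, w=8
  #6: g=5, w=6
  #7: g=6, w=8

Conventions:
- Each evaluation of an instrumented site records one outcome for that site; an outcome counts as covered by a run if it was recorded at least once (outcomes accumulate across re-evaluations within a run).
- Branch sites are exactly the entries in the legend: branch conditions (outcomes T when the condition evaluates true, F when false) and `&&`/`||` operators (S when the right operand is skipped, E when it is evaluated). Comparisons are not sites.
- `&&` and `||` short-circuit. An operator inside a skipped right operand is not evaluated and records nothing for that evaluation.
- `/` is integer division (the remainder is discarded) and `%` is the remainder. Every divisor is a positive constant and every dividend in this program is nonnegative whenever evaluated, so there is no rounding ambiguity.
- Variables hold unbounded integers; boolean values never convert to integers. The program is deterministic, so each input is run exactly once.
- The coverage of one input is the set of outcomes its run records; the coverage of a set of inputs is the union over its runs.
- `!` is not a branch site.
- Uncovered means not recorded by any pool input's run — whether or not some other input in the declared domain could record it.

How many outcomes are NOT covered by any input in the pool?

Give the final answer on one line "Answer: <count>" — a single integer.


input #1, g=4, w=9: events B1->T, B2->T, B6->F, B8->E, B7->F, B9->F; outcomes B1=T, B2=T, B6=F, B7=F, B8=E, B9=F
input #2, g=6, w=10: events B1->T, B2->T, B6->T; outcomes B1=T, B2=T, B6=T
input #3, g=7, w=9: events B1->T, B2->T, B6->F, B8->E, B7->F, B9->T; outcomes B1=T, B2=T, B6=F, B7=F, B8=E, B9=T
input #4, g=5, w=0: events B1->F, B3->F, B5->S, B4->F, B6->T; outcomes B1=F, B3=F, B4=F, B5=S, B6=T
input #5, g=3, w=8: events B1->T, B2->F, B6->T; outcomes B1=T, B2=F, B6=T
input #6, g=5, w=6: events B1->F, B3->T, B6->T; outcomes B1=F, B3=T, B6=T
input #7, g=6, w=8: events B1->T, B2->T, B6->T; outcomes B1=T, B2=T, B6=T
union over the pool: B1=T, B1=F, B2=T, B2=F, B3=T, B3=F, B4=F, B5=S, B6=T, B6=F, B7=F, B8=E, B9=T, B9=F
uncovered (4 of 18): B4=T, B5=E, B7=T, B8=S
Answer: 4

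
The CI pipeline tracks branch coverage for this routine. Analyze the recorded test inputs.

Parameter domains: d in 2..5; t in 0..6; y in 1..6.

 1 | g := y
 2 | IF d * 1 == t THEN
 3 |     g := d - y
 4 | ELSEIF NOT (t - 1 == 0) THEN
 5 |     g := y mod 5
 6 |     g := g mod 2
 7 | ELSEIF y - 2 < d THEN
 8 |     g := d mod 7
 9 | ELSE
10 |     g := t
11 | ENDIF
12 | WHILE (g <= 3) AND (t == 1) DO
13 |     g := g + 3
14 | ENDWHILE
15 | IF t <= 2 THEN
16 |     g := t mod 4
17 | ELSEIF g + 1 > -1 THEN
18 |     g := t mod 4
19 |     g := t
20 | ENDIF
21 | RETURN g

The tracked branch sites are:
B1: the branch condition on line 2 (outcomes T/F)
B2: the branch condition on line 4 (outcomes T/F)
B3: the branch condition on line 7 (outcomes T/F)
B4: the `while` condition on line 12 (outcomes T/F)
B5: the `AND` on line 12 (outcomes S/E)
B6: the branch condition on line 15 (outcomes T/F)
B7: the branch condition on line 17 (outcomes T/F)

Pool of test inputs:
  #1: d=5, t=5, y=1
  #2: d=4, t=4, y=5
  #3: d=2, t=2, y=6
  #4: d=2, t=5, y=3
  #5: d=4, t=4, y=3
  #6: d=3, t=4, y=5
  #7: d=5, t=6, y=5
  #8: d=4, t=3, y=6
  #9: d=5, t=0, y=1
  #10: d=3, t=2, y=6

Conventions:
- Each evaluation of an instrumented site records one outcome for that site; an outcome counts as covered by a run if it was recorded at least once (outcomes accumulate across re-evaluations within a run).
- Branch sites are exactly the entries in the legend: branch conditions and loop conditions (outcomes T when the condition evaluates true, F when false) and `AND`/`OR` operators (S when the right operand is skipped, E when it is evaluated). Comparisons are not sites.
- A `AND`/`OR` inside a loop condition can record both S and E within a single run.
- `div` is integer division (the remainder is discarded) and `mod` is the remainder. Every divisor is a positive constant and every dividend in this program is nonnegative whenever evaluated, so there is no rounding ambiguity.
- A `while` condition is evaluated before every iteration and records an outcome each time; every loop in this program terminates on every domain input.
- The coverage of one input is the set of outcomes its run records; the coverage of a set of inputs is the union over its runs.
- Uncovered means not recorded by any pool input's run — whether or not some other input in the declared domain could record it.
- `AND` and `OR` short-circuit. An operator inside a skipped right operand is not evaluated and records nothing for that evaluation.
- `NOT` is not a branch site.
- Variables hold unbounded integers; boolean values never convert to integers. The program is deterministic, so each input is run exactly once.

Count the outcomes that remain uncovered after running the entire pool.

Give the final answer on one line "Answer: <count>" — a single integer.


input #1 (d=5, t=5, y=1): events B1->T, B5->S, B4->F, B6->F, B7->T; covers B1=T, B4=F, B5=S, B6=F, B7=T
input #2 (d=4, t=4, y=5): events B1->T, B5->E, B4->F, B6->F, B7->T; covers B1=T, B4=F, B5=E, B6=F, B7=T
input #3 (d=2, t=2, y=6): events B1->T, B5->E, B4->F, B6->T; covers B1=T, B4=F, B5=E, B6=T
input #4 (d=2, t=5, y=3): events B1->F, B2->T, B5->E, B4->F, B6->F, B7->T; covers B1=F, B2=T, B4=F, B5=E, B6=F, B7=T
input #5 (d=4, t=4, y=3): events B1->T, B5->E, B4->F, B6->F, B7->T; covers B1=T, B4=F, B5=E, B6=F, B7=T
input #6 (d=3, t=4, y=5): events B1->F, B2->T, B5->E, B4->F, B6->F, B7->T; covers B1=F, B2=T, B4=F, B5=E, B6=F, B7=T
input #7 (d=5, t=6, y=5): events B1->F, B2->T, B5->E, B4->F, B6->F, B7->T; covers B1=F, B2=T, B4=F, B5=E, B6=F, B7=T
input #8 (d=4, t=3, y=6): events B1->F, B2->T, B5->E, B4->F, B6->F, B7->T; covers B1=F, B2=T, B4=F, B5=E, B6=F, B7=T
input #9 (d=5, t=0, y=1): events B1->F, B2->T, B5->E, B4->F, B6->T; covers B1=F, B2=T, B4=F, B5=E, B6=T
input #10 (d=3, t=2, y=6): events B1->F, B2->T, B5->E, B4->F, B6->T; covers B1=F, B2=T, B4=F, B5=E, B6=T
union over the pool: B1=T, B1=F, B2=T, B4=F, B5=S, B5=E, B6=T, B6=F, B7=T
uncovered (5 of 14): B2=F, B3=T, B3=F, B4=T, B7=F
Answer: 5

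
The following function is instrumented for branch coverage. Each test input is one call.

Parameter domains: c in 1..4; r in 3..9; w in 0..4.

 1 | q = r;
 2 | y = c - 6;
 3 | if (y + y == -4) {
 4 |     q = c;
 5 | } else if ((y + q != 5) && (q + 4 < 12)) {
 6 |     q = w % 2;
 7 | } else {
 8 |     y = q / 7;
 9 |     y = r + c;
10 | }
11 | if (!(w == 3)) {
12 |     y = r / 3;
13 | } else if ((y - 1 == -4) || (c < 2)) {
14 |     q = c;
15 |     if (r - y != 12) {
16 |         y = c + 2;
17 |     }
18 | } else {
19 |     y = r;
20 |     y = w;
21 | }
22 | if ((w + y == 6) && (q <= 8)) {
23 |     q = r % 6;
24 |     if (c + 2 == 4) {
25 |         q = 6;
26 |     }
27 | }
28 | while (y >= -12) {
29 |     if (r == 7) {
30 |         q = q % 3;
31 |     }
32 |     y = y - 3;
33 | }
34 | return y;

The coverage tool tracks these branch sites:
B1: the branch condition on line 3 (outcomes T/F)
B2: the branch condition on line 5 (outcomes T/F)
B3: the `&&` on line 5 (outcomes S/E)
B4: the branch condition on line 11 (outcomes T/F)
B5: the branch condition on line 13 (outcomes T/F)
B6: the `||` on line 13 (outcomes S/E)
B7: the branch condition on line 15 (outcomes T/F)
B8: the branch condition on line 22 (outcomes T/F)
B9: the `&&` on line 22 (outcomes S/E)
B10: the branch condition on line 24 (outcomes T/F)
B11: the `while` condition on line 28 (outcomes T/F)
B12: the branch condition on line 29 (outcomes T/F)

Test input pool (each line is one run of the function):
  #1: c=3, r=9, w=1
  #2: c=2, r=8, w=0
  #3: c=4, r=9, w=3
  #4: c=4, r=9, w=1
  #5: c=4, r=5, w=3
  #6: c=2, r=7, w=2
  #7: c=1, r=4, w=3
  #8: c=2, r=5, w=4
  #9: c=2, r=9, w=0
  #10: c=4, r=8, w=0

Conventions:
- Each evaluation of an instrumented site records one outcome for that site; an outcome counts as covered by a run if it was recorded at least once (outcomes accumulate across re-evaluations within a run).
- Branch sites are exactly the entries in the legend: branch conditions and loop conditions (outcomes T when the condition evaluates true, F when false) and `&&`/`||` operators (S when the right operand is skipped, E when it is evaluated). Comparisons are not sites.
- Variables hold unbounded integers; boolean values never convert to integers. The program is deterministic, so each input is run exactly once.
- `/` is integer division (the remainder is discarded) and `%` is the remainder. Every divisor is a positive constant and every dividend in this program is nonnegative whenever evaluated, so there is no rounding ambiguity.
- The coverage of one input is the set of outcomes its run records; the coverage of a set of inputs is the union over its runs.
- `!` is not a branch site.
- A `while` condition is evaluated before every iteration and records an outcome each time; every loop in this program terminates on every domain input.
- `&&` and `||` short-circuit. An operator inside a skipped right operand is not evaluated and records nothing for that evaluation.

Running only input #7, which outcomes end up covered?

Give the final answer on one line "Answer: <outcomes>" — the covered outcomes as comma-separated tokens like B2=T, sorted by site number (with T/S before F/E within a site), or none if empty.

Simulating input #7 (c=1, r=4, w=3) step by step:
  B1->F, B3->E, B2->T, B4->F, B6->E, B5->T, B7->T, B9->E, B8->T, B10->F
  B11->T, B12->F, B11->T, B12->F, B11->T, B12->F, B11->T, B12->F, B11->T, B12->F
  B11->T, B12->F, B11->F
distinct outcomes covered: B1=F, B2=T, B3=E, B4=F, B5=T, B6=E, B7=T, B8=T, B9=E, B10=F, B11=T, B11=F, B12=F

Answer: B1=F, B2=T, B3=E, B4=F, B5=T, B6=E, B7=T, B8=T, B9=E, B10=F, B11=T, B11=F, B12=F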